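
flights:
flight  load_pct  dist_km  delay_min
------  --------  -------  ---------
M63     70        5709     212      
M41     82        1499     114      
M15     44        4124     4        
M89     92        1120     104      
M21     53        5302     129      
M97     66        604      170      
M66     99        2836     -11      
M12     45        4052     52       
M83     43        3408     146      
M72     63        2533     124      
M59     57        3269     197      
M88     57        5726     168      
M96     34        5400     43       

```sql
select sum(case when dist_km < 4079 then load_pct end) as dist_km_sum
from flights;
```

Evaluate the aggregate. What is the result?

flight=M63: ✗
flight=M41: ✓ → 82
flight=M15: ✗
flight=M89: ✓ → 92
flight=M21: ✗
flight=M97: ✓ → 66
flight=M66: ✓ → 99
flight=M12: ✓ → 45
flight=M83: ✓ → 43
flight=M72: ✓ → 63
flight=M59: ✓ → 57
flight=M88: ✗
flight=M96: ✗
dist_km_sum = 82 + 92 + 66 + 99 + 45 + 43 + 63 + 57 = 547

547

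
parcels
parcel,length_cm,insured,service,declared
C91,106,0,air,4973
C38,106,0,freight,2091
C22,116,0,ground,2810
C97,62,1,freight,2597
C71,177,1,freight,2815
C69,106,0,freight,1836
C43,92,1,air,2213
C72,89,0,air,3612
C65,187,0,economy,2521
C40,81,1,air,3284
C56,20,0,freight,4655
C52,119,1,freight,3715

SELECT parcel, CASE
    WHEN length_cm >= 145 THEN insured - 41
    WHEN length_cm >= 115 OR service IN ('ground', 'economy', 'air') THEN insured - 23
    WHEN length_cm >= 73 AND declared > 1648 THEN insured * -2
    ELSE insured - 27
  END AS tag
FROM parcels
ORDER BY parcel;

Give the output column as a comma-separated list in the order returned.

parcel=C22: length_cm >= 115 OR service IN ('ground', 'economy', 'air') → -23
parcel=C38: length_cm >= 73 AND declared > 1648 → 0
parcel=C40: length_cm >= 115 OR service IN ('ground', 'economy', 'air') → -22
parcel=C43: length_cm >= 115 OR service IN ('ground', 'economy', 'air') → -22
parcel=C52: length_cm >= 115 OR service IN ('ground', 'economy', 'air') → -22
parcel=C56: ELSE → -27
parcel=C65: length_cm >= 145 → -41
parcel=C69: length_cm >= 73 AND declared > 1648 → 0
parcel=C71: length_cm >= 145 → -40
parcel=C72: length_cm >= 115 OR service IN ('ground', 'economy', 'air') → -23
parcel=C91: length_cm >= 115 OR service IN ('ground', 'economy', 'air') → -23
parcel=C97: ELSE → -26

-23, 0, -22, -22, -22, -27, -41, 0, -40, -23, -23, -26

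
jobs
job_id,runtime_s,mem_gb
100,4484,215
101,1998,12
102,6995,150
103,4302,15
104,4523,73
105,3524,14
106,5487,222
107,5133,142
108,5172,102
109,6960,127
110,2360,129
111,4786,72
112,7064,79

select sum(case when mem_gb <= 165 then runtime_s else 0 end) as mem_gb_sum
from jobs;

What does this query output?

52817

job_id=100: ✗
job_id=101: ✓ → 1998
job_id=102: ✓ → 6995
job_id=103: ✓ → 4302
job_id=104: ✓ → 4523
job_id=105: ✓ → 3524
job_id=106: ✗
job_id=107: ✓ → 5133
job_id=108: ✓ → 5172
job_id=109: ✓ → 6960
job_id=110: ✓ → 2360
job_id=111: ✓ → 4786
job_id=112: ✓ → 7064
mem_gb_sum = 1998 + 6995 + 4302 + 4523 + 3524 + 5133 + 5172 + 6960 + 2360 + 4786 + 7064 = 52817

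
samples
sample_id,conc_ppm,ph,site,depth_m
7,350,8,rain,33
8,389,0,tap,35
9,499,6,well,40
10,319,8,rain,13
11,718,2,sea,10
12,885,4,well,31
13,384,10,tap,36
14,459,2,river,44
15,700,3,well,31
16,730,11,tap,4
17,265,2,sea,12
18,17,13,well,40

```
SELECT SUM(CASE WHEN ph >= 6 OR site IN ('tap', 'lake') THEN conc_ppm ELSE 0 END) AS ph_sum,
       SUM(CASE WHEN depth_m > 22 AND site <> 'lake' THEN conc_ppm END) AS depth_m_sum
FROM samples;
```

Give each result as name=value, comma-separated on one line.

[ph_sum: ph >= 6 OR site IN ('tap', 'lake')]
sample_id=7: ✓ → 350
sample_id=8: ✓ → 389
sample_id=9: ✓ → 499
sample_id=10: ✓ → 319
sample_id=11: ✗
sample_id=12: ✗
sample_id=13: ✓ → 384
sample_id=14: ✗
sample_id=15: ✗
sample_id=16: ✓ → 730
sample_id=17: ✗
sample_id=18: ✓ → 17
ph_sum = 350 + 389 + 499 + 319 + 384 + 730 + 17 = 2688
—
[depth_m_sum: depth_m > 22 AND site <> 'lake']
sample_id=7: ✓ → 350
sample_id=8: ✓ → 389
sample_id=9: ✓ → 499
sample_id=10: ✗
sample_id=11: ✗
sample_id=12: ✓ → 885
sample_id=13: ✓ → 384
sample_id=14: ✓ → 459
sample_id=15: ✓ → 700
sample_id=16: ✗
sample_id=17: ✗
sample_id=18: ✓ → 17
depth_m_sum = 350 + 389 + 499 + 885 + 384 + 459 + 700 + 17 = 3683

ph_sum=2688, depth_m_sum=3683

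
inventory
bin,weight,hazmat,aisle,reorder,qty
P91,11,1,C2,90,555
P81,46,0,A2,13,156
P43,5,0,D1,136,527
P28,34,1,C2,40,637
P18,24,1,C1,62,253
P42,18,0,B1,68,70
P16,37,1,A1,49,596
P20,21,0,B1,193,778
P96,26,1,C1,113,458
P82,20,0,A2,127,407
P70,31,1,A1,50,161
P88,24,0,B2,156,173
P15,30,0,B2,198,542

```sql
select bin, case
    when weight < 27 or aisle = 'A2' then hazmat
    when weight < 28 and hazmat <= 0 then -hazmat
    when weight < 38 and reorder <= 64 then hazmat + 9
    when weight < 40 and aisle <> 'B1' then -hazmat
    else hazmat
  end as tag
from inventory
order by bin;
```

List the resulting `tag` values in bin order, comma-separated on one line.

0, 10, 1, 0, 10, 0, 0, 10, 0, 0, 0, 1, 1

bin=P15: weight < 40 and aisle <> 'B1' → 0
bin=P16: weight < 38 and reorder <= 64 → 10
bin=P18: weight < 27 or aisle = 'A2' → 1
bin=P20: weight < 27 or aisle = 'A2' → 0
bin=P28: weight < 38 and reorder <= 64 → 10
bin=P42: weight < 27 or aisle = 'A2' → 0
bin=P43: weight < 27 or aisle = 'A2' → 0
bin=P70: weight < 38 and reorder <= 64 → 10
bin=P81: weight < 27 or aisle = 'A2' → 0
bin=P82: weight < 27 or aisle = 'A2' → 0
bin=P88: weight < 27 or aisle = 'A2' → 0
bin=P91: weight < 27 or aisle = 'A2' → 1
bin=P96: weight < 27 or aisle = 'A2' → 1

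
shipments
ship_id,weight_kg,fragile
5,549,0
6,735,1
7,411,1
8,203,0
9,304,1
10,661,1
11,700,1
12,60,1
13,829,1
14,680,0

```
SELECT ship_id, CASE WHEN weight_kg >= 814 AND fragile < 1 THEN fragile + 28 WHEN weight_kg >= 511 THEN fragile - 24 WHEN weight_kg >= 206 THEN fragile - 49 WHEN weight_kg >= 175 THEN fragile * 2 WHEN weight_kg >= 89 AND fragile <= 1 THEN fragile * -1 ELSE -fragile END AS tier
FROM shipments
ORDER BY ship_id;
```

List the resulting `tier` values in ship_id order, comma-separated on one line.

ship_id=5: weight_kg >= 511 → -24
ship_id=6: weight_kg >= 511 → -23
ship_id=7: weight_kg >= 206 → -48
ship_id=8: weight_kg >= 175 → 0
ship_id=9: weight_kg >= 206 → -48
ship_id=10: weight_kg >= 511 → -23
ship_id=11: weight_kg >= 511 → -23
ship_id=12: ELSE → -1
ship_id=13: weight_kg >= 511 → -23
ship_id=14: weight_kg >= 511 → -24

-24, -23, -48, 0, -48, -23, -23, -1, -23, -24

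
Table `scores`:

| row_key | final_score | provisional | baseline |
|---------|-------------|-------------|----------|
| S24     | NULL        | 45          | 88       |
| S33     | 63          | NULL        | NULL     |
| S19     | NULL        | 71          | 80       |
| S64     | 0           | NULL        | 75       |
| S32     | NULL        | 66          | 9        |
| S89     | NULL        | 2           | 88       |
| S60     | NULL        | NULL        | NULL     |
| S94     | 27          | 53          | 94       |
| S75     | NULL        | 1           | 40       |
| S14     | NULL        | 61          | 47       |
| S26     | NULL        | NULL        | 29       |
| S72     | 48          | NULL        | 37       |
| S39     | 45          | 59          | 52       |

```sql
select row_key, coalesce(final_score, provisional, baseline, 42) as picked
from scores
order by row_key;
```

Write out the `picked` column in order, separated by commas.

61, 71, 45, 29, 66, 63, 45, 42, 0, 48, 1, 2, 27

row_key=S14: final_score=NULL, provisional=61 → 61
row_key=S19: final_score=NULL, provisional=71 → 71
row_key=S24: final_score=NULL, provisional=45 → 45
row_key=S26: final_score=NULL, provisional=NULL, baseline=29 → 29
row_key=S32: final_score=NULL, provisional=66 → 66
row_key=S33: final_score=63 → 63
row_key=S39: final_score=45 → 45
row_key=S60: final_score=NULL, provisional=NULL, baseline=NULL, → literal 42 → 42
row_key=S64: final_score=0 → 0
row_key=S72: final_score=48 → 48
row_key=S75: final_score=NULL, provisional=1 → 1
row_key=S89: final_score=NULL, provisional=2 → 2
row_key=S94: final_score=27 → 27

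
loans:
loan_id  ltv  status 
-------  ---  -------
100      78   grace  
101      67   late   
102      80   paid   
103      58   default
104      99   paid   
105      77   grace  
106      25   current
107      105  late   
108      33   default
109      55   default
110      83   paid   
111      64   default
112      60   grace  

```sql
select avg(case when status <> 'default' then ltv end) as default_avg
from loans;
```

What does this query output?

74.8888888889

loan_id=100: ✓ → 78
loan_id=101: ✓ → 67
loan_id=102: ✓ → 80
loan_id=103: ✗
loan_id=104: ✓ → 99
loan_id=105: ✓ → 77
loan_id=106: ✓ → 25
loan_id=107: ✓ → 105
loan_id=108: ✗
loan_id=109: ✗
loan_id=110: ✓ → 83
loan_id=111: ✗
loan_id=112: ✓ → 60
default_avg = (78 + 67 + 80 + 99 + 77 + 25 + 105 + 83 + 60) / 9 = 74.8888888889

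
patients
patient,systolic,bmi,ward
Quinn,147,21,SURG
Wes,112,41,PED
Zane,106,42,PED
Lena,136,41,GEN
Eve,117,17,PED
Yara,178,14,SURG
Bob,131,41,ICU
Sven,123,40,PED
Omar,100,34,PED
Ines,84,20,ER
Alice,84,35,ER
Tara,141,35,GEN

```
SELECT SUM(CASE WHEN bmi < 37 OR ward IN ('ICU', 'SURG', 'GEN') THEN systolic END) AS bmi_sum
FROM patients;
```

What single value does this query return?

1118

patient=Quinn: ✓ → 147
patient=Wes: ✗
patient=Zane: ✗
patient=Lena: ✓ → 136
patient=Eve: ✓ → 117
patient=Yara: ✓ → 178
patient=Bob: ✓ → 131
patient=Sven: ✗
patient=Omar: ✓ → 100
patient=Ines: ✓ → 84
patient=Alice: ✓ → 84
patient=Tara: ✓ → 141
bmi_sum = 147 + 136 + 117 + 178 + 131 + 100 + 84 + 84 + 141 = 1118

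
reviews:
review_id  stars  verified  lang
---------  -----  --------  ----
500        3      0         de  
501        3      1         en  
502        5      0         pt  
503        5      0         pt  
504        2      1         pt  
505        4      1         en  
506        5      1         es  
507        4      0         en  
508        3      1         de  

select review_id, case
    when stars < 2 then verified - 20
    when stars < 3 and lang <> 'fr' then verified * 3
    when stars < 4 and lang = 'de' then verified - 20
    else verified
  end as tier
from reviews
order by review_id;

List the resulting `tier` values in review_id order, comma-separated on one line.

review_id=500: stars < 4 and lang = 'de' → -20
review_id=501: ELSE → 1
review_id=502: ELSE → 0
review_id=503: ELSE → 0
review_id=504: stars < 3 and lang <> 'fr' → 3
review_id=505: ELSE → 1
review_id=506: ELSE → 1
review_id=507: ELSE → 0
review_id=508: stars < 4 and lang = 'de' → -19

-20, 1, 0, 0, 3, 1, 1, 0, -19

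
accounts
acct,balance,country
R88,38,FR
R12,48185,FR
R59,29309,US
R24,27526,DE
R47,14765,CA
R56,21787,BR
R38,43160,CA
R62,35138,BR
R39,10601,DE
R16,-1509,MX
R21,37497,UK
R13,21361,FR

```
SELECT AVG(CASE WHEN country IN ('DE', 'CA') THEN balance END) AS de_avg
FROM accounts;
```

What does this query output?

24013

acct=R88: ✗
acct=R12: ✗
acct=R59: ✗
acct=R24: ✓ → 27526
acct=R47: ✓ → 14765
acct=R56: ✗
acct=R38: ✓ → 43160
acct=R62: ✗
acct=R39: ✓ → 10601
acct=R16: ✗
acct=R21: ✗
acct=R13: ✗
de_avg = (27526 + 14765 + 43160 + 10601) / 4 = 24013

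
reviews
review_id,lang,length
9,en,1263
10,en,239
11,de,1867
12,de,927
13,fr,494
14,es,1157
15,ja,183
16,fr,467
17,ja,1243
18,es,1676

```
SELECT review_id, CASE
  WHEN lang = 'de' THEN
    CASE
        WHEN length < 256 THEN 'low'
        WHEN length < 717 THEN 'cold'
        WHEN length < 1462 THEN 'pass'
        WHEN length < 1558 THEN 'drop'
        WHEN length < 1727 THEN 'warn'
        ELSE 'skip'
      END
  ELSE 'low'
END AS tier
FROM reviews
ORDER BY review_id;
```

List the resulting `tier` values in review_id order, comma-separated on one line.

low, low, skip, pass, low, low, low, low, low, low

review_id=9: lang='en' → outer ELSE → low
review_id=10: lang='en' → outer ELSE → low
review_id=11: lang='de' → inner[ELSE] → skip
review_id=12: lang='de' → inner[length < 1462] → pass
review_id=13: lang='fr' → outer ELSE → low
review_id=14: lang='es' → outer ELSE → low
review_id=15: lang='ja' → outer ELSE → low
review_id=16: lang='fr' → outer ELSE → low
review_id=17: lang='ja' → outer ELSE → low
review_id=18: lang='es' → outer ELSE → low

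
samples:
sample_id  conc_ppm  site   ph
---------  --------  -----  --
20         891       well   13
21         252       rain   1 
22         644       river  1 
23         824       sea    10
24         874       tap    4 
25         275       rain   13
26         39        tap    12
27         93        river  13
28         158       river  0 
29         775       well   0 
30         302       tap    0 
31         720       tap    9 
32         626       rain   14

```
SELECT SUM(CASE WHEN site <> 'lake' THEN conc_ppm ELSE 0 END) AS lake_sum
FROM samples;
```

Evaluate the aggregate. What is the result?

sample_id=20: ✓ → 891
sample_id=21: ✓ → 252
sample_id=22: ✓ → 644
sample_id=23: ✓ → 824
sample_id=24: ✓ → 874
sample_id=25: ✓ → 275
sample_id=26: ✓ → 39
sample_id=27: ✓ → 93
sample_id=28: ✓ → 158
sample_id=29: ✓ → 775
sample_id=30: ✓ → 302
sample_id=31: ✓ → 720
sample_id=32: ✓ → 626
lake_sum = 891 + 252 + 644 + 824 + 874 + 275 + 39 + 93 + 158 + 775 + 302 + 720 + 626 = 6473

6473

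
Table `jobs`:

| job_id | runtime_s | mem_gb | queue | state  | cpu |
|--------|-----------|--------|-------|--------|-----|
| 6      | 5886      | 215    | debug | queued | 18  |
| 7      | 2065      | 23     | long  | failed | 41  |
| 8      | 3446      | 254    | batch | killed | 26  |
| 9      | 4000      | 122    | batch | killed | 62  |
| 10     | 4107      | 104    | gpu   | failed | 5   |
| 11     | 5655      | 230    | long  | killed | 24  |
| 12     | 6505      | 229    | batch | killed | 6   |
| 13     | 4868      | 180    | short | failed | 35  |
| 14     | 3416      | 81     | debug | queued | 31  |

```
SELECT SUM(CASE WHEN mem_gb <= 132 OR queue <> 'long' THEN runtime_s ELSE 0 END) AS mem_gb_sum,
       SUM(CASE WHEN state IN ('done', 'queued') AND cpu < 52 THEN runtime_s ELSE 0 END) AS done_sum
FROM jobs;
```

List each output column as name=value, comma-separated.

mem_gb_sum=34293, done_sum=9302

[mem_gb_sum: mem_gb <= 132 OR queue <> 'long']
job_id=6: ✓ → 5886
job_id=7: ✓ → 2065
job_id=8: ✓ → 3446
job_id=9: ✓ → 4000
job_id=10: ✓ → 4107
job_id=11: ✗
job_id=12: ✓ → 6505
job_id=13: ✓ → 4868
job_id=14: ✓ → 3416
mem_gb_sum = 5886 + 2065 + 3446 + 4000 + 4107 + 6505 + 4868 + 3416 = 34293
—
[done_sum: state IN ('done', 'queued') AND cpu < 52]
job_id=6: ✓ → 5886
job_id=7: ✗
job_id=8: ✗
job_id=9: ✗
job_id=10: ✗
job_id=11: ✗
job_id=12: ✗
job_id=13: ✗
job_id=14: ✓ → 3416
done_sum = 5886 + 3416 = 9302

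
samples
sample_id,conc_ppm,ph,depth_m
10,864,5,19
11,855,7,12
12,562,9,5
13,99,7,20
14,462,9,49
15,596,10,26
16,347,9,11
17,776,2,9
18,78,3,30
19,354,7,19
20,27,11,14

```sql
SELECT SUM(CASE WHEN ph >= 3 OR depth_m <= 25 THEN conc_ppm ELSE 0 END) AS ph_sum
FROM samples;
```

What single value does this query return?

5020

sample_id=10: ✓ → 864
sample_id=11: ✓ → 855
sample_id=12: ✓ → 562
sample_id=13: ✓ → 99
sample_id=14: ✓ → 462
sample_id=15: ✓ → 596
sample_id=16: ✓ → 347
sample_id=17: ✓ → 776
sample_id=18: ✓ → 78
sample_id=19: ✓ → 354
sample_id=20: ✓ → 27
ph_sum = 864 + 855 + 562 + 99 + 462 + 596 + 347 + 776 + 78 + 354 + 27 = 5020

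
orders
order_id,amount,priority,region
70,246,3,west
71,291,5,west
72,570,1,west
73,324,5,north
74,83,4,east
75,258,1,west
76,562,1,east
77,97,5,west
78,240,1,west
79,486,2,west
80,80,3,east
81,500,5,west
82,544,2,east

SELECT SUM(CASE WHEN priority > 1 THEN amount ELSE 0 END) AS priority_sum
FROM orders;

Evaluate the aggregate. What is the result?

2651

order_id=70: ✓ → 246
order_id=71: ✓ → 291
order_id=72: ✗
order_id=73: ✓ → 324
order_id=74: ✓ → 83
order_id=75: ✗
order_id=76: ✗
order_id=77: ✓ → 97
order_id=78: ✗
order_id=79: ✓ → 486
order_id=80: ✓ → 80
order_id=81: ✓ → 500
order_id=82: ✓ → 544
priority_sum = 246 + 291 + 324 + 83 + 97 + 486 + 80 + 500 + 544 = 2651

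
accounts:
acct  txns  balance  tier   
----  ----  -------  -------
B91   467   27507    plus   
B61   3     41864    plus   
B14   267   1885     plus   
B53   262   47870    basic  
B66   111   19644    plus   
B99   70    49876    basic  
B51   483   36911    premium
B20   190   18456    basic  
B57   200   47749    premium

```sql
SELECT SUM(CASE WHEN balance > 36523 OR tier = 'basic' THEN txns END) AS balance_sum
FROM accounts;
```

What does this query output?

1208

acct=B91: ✗
acct=B61: ✓ → 3
acct=B14: ✗
acct=B53: ✓ → 262
acct=B66: ✗
acct=B99: ✓ → 70
acct=B51: ✓ → 483
acct=B20: ✓ → 190
acct=B57: ✓ → 200
balance_sum = 3 + 262 + 70 + 483 + 190 + 200 = 1208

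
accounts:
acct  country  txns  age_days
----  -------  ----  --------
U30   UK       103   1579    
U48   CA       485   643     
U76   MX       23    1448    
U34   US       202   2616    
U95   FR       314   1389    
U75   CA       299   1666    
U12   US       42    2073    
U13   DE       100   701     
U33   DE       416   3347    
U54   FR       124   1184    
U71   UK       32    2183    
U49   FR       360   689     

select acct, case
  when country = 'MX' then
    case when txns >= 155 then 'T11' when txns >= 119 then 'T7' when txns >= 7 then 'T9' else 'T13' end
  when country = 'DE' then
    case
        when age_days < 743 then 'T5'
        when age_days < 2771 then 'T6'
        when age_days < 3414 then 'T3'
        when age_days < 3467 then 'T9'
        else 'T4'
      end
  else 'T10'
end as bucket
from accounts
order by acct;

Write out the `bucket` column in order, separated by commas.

T10, T5, T10, T3, T10, T10, T10, T10, T10, T10, T9, T10

acct=U12: country='US' → outer ELSE → T10
acct=U13: country='DE' → inner[age_days < 743] → T5
acct=U30: country='UK' → outer ELSE → T10
acct=U33: country='DE' → inner[age_days < 3414] → T3
acct=U34: country='US' → outer ELSE → T10
acct=U48: country='CA' → outer ELSE → T10
acct=U49: country='FR' → outer ELSE → T10
acct=U54: country='FR' → outer ELSE → T10
acct=U71: country='UK' → outer ELSE → T10
acct=U75: country='CA' → outer ELSE → T10
acct=U76: country='MX' → inner[txns >= 7] → T9
acct=U95: country='FR' → outer ELSE → T10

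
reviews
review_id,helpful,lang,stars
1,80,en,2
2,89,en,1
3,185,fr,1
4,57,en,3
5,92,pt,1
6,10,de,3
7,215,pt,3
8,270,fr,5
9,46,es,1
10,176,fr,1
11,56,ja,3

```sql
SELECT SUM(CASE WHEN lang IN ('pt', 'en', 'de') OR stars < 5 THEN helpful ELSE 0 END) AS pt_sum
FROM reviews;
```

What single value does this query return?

review_id=1: ✓ → 80
review_id=2: ✓ → 89
review_id=3: ✓ → 185
review_id=4: ✓ → 57
review_id=5: ✓ → 92
review_id=6: ✓ → 10
review_id=7: ✓ → 215
review_id=8: ✗
review_id=9: ✓ → 46
review_id=10: ✓ → 176
review_id=11: ✓ → 56
pt_sum = 80 + 89 + 185 + 57 + 92 + 10 + 215 + 46 + 176 + 56 = 1006

1006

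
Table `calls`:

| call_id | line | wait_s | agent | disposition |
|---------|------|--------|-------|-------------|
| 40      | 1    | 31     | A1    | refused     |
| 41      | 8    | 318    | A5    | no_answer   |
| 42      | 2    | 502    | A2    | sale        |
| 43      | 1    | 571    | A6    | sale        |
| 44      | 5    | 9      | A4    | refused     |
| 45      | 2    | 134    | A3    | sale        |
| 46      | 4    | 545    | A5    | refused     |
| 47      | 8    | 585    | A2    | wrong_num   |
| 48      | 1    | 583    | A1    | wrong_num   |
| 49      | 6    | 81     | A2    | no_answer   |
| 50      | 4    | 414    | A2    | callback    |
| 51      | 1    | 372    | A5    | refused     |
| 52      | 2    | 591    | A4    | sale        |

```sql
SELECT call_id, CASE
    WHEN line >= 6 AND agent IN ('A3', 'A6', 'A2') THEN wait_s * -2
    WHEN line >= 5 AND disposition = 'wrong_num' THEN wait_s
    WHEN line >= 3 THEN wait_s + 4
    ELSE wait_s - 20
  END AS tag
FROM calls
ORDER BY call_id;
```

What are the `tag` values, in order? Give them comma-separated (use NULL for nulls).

11, 322, 482, 551, 13, 114, 549, -1170, 563, -162, 418, 352, 571

call_id=40: ELSE → 11
call_id=41: line >= 3 → 322
call_id=42: ELSE → 482
call_id=43: ELSE → 551
call_id=44: line >= 3 → 13
call_id=45: ELSE → 114
call_id=46: line >= 3 → 549
call_id=47: line >= 6 AND agent IN ('A3', 'A6', 'A2') → -1170
call_id=48: ELSE → 563
call_id=49: line >= 6 AND agent IN ('A3', 'A6', 'A2') → -162
call_id=50: line >= 3 → 418
call_id=51: ELSE → 352
call_id=52: ELSE → 571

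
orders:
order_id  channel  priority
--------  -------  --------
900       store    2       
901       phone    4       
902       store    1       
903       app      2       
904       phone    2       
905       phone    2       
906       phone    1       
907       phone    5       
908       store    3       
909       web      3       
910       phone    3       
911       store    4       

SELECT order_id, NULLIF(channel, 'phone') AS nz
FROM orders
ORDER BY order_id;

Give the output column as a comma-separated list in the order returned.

store, NULL, store, app, NULL, NULL, NULL, NULL, store, web, NULL, store

order_id=900: channel=store vs phone: differ → store
order_id=901: channel=phone vs phone: equal → NULL
order_id=902: channel=store vs phone: differ → store
order_id=903: channel=app vs phone: differ → app
order_id=904: channel=phone vs phone: equal → NULL
order_id=905: channel=phone vs phone: equal → NULL
order_id=906: channel=phone vs phone: equal → NULL
order_id=907: channel=phone vs phone: equal → NULL
order_id=908: channel=store vs phone: differ → store
order_id=909: channel=web vs phone: differ → web
order_id=910: channel=phone vs phone: equal → NULL
order_id=911: channel=store vs phone: differ → store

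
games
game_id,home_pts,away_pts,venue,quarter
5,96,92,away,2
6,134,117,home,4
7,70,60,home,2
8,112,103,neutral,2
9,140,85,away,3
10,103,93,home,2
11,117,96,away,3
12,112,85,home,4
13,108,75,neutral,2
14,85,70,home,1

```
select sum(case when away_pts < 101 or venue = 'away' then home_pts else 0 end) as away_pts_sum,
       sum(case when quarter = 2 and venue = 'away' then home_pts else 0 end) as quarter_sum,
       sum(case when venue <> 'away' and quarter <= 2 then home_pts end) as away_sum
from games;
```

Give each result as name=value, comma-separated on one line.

[away_pts_sum: away_pts < 101 or venue = 'away']
game_id=5: ✓ → 96
game_id=6: ✗
game_id=7: ✓ → 70
game_id=8: ✗
game_id=9: ✓ → 140
game_id=10: ✓ → 103
game_id=11: ✓ → 117
game_id=12: ✓ → 112
game_id=13: ✓ → 108
game_id=14: ✓ → 85
away_pts_sum = 96 + 70 + 140 + 103 + 117 + 112 + 108 + 85 = 831
—
[quarter_sum: quarter = 2 and venue = 'away']
game_id=5: ✓ → 96
game_id=6: ✗
game_id=7: ✗
game_id=8: ✗
game_id=9: ✗
game_id=10: ✗
game_id=11: ✗
game_id=12: ✗
game_id=13: ✗
game_id=14: ✗
quarter_sum = 96
—
[away_sum: venue <> 'away' and quarter <= 2]
game_id=5: ✗
game_id=6: ✗
game_id=7: ✓ → 70
game_id=8: ✓ → 112
game_id=9: ✗
game_id=10: ✓ → 103
game_id=11: ✗
game_id=12: ✗
game_id=13: ✓ → 108
game_id=14: ✓ → 85
away_sum = 70 + 112 + 103 + 108 + 85 = 478

away_pts_sum=831, quarter_sum=96, away_sum=478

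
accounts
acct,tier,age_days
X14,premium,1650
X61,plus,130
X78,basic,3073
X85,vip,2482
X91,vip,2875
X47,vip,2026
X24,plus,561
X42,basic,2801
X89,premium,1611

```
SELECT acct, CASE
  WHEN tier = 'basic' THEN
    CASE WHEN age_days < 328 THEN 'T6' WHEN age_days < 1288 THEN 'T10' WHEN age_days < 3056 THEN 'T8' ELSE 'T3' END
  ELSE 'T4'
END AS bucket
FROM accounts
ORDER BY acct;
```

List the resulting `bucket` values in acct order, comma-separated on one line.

T4, T4, T8, T4, T4, T3, T4, T4, T4

acct=X14: tier='premium' → outer ELSE → T4
acct=X24: tier='plus' → outer ELSE → T4
acct=X42: tier='basic' → inner[age_days < 3056] → T8
acct=X47: tier='vip' → outer ELSE → T4
acct=X61: tier='plus' → outer ELSE → T4
acct=X78: tier='basic' → inner[ELSE] → T3
acct=X85: tier='vip' → outer ELSE → T4
acct=X89: tier='premium' → outer ELSE → T4
acct=X91: tier='vip' → outer ELSE → T4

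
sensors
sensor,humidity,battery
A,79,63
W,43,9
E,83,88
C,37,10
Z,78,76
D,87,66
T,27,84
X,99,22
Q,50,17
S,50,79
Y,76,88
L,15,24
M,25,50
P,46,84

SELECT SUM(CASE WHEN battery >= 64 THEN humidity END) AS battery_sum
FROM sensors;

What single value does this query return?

447

sensor=A: ✗
sensor=W: ✗
sensor=E: ✓ → 83
sensor=C: ✗
sensor=Z: ✓ → 78
sensor=D: ✓ → 87
sensor=T: ✓ → 27
sensor=X: ✗
sensor=Q: ✗
sensor=S: ✓ → 50
sensor=Y: ✓ → 76
sensor=L: ✗
sensor=M: ✗
sensor=P: ✓ → 46
battery_sum = 83 + 78 + 87 + 27 + 50 + 76 + 46 = 447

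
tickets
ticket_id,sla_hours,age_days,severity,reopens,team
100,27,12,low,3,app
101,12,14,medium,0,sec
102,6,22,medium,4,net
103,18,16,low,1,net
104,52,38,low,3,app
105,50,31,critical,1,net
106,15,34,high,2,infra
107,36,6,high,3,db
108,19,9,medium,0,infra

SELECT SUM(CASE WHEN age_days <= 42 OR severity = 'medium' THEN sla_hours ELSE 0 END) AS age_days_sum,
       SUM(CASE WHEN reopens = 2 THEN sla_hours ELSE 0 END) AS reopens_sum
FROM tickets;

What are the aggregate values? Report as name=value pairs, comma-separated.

age_days_sum=235, reopens_sum=15

[age_days_sum: age_days <= 42 OR severity = 'medium']
ticket_id=100: ✓ → 27
ticket_id=101: ✓ → 12
ticket_id=102: ✓ → 6
ticket_id=103: ✓ → 18
ticket_id=104: ✓ → 52
ticket_id=105: ✓ → 50
ticket_id=106: ✓ → 15
ticket_id=107: ✓ → 36
ticket_id=108: ✓ → 19
age_days_sum = 27 + 12 + 6 + 18 + 52 + 50 + 15 + 36 + 19 = 235
—
[reopens_sum: reopens = 2]
ticket_id=100: ✗
ticket_id=101: ✗
ticket_id=102: ✗
ticket_id=103: ✗
ticket_id=104: ✗
ticket_id=105: ✗
ticket_id=106: ✓ → 15
ticket_id=107: ✗
ticket_id=108: ✗
reopens_sum = 15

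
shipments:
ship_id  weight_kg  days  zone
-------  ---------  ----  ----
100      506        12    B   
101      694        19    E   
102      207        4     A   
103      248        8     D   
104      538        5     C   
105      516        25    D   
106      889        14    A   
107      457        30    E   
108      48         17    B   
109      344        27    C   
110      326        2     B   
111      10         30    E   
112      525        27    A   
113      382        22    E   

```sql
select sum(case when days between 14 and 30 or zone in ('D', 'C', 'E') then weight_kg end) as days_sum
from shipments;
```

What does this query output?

ship_id=100: ✗
ship_id=101: ✓ → 694
ship_id=102: ✗
ship_id=103: ✓ → 248
ship_id=104: ✓ → 538
ship_id=105: ✓ → 516
ship_id=106: ✓ → 889
ship_id=107: ✓ → 457
ship_id=108: ✓ → 48
ship_id=109: ✓ → 344
ship_id=110: ✗
ship_id=111: ✓ → 10
ship_id=112: ✓ → 525
ship_id=113: ✓ → 382
days_sum = 694 + 248 + 538 + 516 + 889 + 457 + 48 + 344 + 10 + 525 + 382 = 4651

4651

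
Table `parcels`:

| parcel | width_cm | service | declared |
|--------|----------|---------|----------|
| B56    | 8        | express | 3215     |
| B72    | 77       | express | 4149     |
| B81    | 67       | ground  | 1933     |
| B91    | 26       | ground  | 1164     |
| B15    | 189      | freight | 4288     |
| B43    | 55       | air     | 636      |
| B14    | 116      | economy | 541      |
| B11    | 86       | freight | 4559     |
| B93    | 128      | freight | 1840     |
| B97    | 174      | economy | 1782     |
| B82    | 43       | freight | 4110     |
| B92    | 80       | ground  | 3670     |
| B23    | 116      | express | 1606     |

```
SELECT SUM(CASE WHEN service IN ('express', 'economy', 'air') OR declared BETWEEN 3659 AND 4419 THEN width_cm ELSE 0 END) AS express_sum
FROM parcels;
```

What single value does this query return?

parcel=B56: ✓ → 8
parcel=B72: ✓ → 77
parcel=B81: ✗
parcel=B91: ✗
parcel=B15: ✓ → 189
parcel=B43: ✓ → 55
parcel=B14: ✓ → 116
parcel=B11: ✗
parcel=B93: ✗
parcel=B97: ✓ → 174
parcel=B82: ✓ → 43
parcel=B92: ✓ → 80
parcel=B23: ✓ → 116
express_sum = 8 + 77 + 189 + 55 + 116 + 174 + 43 + 80 + 116 = 858

858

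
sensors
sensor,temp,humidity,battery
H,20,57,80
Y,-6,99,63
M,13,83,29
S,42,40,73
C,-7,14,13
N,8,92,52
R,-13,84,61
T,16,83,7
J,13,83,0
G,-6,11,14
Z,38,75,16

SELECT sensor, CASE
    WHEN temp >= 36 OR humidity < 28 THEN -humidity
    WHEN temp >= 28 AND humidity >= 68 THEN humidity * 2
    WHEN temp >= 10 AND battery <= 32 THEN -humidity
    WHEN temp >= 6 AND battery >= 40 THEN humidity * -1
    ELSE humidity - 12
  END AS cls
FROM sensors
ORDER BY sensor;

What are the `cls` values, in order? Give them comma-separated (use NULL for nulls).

-14, -11, -57, -83, -83, -92, 72, -40, -83, 87, -75

sensor=C: temp >= 36 OR humidity < 28 → -14
sensor=G: temp >= 36 OR humidity < 28 → -11
sensor=H: temp >= 6 AND battery >= 40 → -57
sensor=J: temp >= 10 AND battery <= 32 → -83
sensor=M: temp >= 10 AND battery <= 32 → -83
sensor=N: temp >= 6 AND battery >= 40 → -92
sensor=R: ELSE → 72
sensor=S: temp >= 36 OR humidity < 28 → -40
sensor=T: temp >= 10 AND battery <= 32 → -83
sensor=Y: ELSE → 87
sensor=Z: temp >= 36 OR humidity < 28 → -75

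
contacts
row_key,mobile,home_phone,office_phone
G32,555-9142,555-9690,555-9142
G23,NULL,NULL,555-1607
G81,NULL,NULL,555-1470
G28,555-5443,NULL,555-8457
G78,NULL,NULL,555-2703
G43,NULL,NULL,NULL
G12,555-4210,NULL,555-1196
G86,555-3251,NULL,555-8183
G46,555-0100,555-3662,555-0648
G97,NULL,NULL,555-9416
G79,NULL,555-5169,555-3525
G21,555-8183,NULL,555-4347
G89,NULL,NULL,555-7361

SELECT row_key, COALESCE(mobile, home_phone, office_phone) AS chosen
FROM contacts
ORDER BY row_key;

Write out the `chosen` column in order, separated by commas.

row_key=G12: mobile=555-4210 → 555-4210
row_key=G21: mobile=555-8183 → 555-8183
row_key=G23: mobile=NULL, home_phone=NULL, office_phone=555-1607 → 555-1607
row_key=G28: mobile=555-5443 → 555-5443
row_key=G32: mobile=555-9142 → 555-9142
row_key=G43: mobile=NULL, home_phone=NULL, office_phone=NULL (all NULL) → NULL
row_key=G46: mobile=555-0100 → 555-0100
row_key=G78: mobile=NULL, home_phone=NULL, office_phone=555-2703 → 555-2703
row_key=G79: mobile=NULL, home_phone=555-5169 → 555-5169
row_key=G81: mobile=NULL, home_phone=NULL, office_phone=555-1470 → 555-1470
row_key=G86: mobile=555-3251 → 555-3251
row_key=G89: mobile=NULL, home_phone=NULL, office_phone=555-7361 → 555-7361
row_key=G97: mobile=NULL, home_phone=NULL, office_phone=555-9416 → 555-9416

555-4210, 555-8183, 555-1607, 555-5443, 555-9142, NULL, 555-0100, 555-2703, 555-5169, 555-1470, 555-3251, 555-7361, 555-9416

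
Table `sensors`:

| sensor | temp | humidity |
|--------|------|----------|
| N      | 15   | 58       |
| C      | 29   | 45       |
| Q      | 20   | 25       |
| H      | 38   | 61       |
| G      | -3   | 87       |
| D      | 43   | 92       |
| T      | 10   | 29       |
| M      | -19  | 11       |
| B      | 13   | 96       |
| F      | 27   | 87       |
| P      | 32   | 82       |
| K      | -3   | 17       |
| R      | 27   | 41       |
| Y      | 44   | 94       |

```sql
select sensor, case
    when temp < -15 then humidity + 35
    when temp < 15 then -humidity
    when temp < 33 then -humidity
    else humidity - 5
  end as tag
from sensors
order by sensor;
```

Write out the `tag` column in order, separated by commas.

sensor=B: temp < 15 → -96
sensor=C: temp < 33 → -45
sensor=D: ELSE → 87
sensor=F: temp < 33 → -87
sensor=G: temp < 15 → -87
sensor=H: ELSE → 56
sensor=K: temp < 15 → -17
sensor=M: temp < -15 → 46
sensor=N: temp < 33 → -58
sensor=P: temp < 33 → -82
sensor=Q: temp < 33 → -25
sensor=R: temp < 33 → -41
sensor=T: temp < 15 → -29
sensor=Y: ELSE → 89

-96, -45, 87, -87, -87, 56, -17, 46, -58, -82, -25, -41, -29, 89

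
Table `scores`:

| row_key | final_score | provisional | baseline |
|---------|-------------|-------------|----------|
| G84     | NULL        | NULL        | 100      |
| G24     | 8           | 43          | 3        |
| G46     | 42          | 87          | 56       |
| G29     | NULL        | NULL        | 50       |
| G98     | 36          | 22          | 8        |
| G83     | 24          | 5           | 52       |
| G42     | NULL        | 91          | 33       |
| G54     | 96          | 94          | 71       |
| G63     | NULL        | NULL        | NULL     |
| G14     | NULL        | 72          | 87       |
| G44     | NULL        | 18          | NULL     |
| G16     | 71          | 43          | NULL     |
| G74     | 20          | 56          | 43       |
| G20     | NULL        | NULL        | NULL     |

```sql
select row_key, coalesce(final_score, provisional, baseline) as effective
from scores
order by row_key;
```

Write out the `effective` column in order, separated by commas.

row_key=G14: final_score=NULL, provisional=72 → 72
row_key=G16: final_score=71 → 71
row_key=G20: final_score=NULL, provisional=NULL, baseline=NULL (all NULL) → NULL
row_key=G24: final_score=8 → 8
row_key=G29: final_score=NULL, provisional=NULL, baseline=50 → 50
row_key=G42: final_score=NULL, provisional=91 → 91
row_key=G44: final_score=NULL, provisional=18 → 18
row_key=G46: final_score=42 → 42
row_key=G54: final_score=96 → 96
row_key=G63: final_score=NULL, provisional=NULL, baseline=NULL (all NULL) → NULL
row_key=G74: final_score=20 → 20
row_key=G83: final_score=24 → 24
row_key=G84: final_score=NULL, provisional=NULL, baseline=100 → 100
row_key=G98: final_score=36 → 36

72, 71, NULL, 8, 50, 91, 18, 42, 96, NULL, 20, 24, 100, 36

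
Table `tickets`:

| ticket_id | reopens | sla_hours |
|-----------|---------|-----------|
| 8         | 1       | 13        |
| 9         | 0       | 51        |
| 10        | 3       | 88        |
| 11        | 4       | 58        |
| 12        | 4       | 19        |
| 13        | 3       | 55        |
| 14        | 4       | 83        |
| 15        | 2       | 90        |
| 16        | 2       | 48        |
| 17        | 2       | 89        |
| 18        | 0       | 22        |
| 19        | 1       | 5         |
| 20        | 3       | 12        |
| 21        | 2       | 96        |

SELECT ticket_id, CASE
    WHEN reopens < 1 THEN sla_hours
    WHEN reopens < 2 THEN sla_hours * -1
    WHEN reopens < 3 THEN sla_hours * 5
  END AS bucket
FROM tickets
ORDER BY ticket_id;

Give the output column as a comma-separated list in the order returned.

-13, 51, NULL, NULL, NULL, NULL, NULL, 450, 240, 445, 22, -5, NULL, 480

ticket_id=8: reopens < 2 → -13
ticket_id=9: reopens < 1 → 51
ticket_id=10: (no match → NULL) → NULL
ticket_id=11: (no match → NULL) → NULL
ticket_id=12: (no match → NULL) → NULL
ticket_id=13: (no match → NULL) → NULL
ticket_id=14: (no match → NULL) → NULL
ticket_id=15: reopens < 3 → 450
ticket_id=16: reopens < 3 → 240
ticket_id=17: reopens < 3 → 445
ticket_id=18: reopens < 1 → 22
ticket_id=19: reopens < 2 → -5
ticket_id=20: (no match → NULL) → NULL
ticket_id=21: reopens < 3 → 480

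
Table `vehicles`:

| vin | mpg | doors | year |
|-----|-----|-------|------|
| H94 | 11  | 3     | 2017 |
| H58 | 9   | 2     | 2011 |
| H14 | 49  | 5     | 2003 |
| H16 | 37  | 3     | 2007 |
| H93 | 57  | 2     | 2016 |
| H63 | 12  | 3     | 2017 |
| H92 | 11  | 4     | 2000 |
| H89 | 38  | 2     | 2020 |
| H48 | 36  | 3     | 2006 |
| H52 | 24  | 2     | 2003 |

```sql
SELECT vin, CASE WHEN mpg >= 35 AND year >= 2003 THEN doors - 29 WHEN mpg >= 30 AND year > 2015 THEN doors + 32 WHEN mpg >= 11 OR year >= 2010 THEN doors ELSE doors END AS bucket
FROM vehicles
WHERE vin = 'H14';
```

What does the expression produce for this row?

-24

vin = H14: mpg=49, doors=5, year=2003.
mpg >= 35 AND year >= 2003 → true → -24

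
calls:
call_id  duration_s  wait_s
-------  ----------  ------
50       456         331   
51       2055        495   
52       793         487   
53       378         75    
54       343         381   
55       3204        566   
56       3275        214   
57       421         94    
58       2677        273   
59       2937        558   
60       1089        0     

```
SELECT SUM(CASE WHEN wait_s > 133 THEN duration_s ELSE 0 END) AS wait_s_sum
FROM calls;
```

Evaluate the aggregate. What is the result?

15740

call_id=50: ✓ → 456
call_id=51: ✓ → 2055
call_id=52: ✓ → 793
call_id=53: ✗
call_id=54: ✓ → 343
call_id=55: ✓ → 3204
call_id=56: ✓ → 3275
call_id=57: ✗
call_id=58: ✓ → 2677
call_id=59: ✓ → 2937
call_id=60: ✗
wait_s_sum = 456 + 2055 + 793 + 343 + 3204 + 3275 + 2677 + 2937 = 15740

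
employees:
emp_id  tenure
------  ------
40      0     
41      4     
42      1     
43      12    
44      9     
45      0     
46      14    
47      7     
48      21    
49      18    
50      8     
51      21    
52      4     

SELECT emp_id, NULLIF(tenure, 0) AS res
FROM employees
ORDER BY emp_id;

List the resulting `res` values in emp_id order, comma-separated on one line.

emp_id=40: tenure=0 vs 0: equal → NULL
emp_id=41: tenure=4 vs 0: differ → 4
emp_id=42: tenure=1 vs 0: differ → 1
emp_id=43: tenure=12 vs 0: differ → 12
emp_id=44: tenure=9 vs 0: differ → 9
emp_id=45: tenure=0 vs 0: equal → NULL
emp_id=46: tenure=14 vs 0: differ → 14
emp_id=47: tenure=7 vs 0: differ → 7
emp_id=48: tenure=21 vs 0: differ → 21
emp_id=49: tenure=18 vs 0: differ → 18
emp_id=50: tenure=8 vs 0: differ → 8
emp_id=51: tenure=21 vs 0: differ → 21
emp_id=52: tenure=4 vs 0: differ → 4

NULL, 4, 1, 12, 9, NULL, 14, 7, 21, 18, 8, 21, 4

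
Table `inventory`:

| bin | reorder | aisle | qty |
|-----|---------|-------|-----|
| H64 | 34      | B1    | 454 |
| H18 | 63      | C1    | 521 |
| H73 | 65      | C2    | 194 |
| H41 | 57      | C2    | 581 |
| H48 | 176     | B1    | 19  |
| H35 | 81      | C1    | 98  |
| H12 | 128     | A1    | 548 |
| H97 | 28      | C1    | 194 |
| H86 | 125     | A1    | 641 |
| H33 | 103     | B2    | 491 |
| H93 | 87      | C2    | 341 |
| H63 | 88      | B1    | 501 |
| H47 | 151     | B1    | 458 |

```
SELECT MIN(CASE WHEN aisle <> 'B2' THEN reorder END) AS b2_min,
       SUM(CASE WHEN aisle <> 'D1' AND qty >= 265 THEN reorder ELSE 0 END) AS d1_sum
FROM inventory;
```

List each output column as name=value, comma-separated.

b2_min=28, d1_sum=836

[b2_min: aisle <> 'B2']
bin=H64: ✓ → 34
bin=H18: ✓ → 63
bin=H73: ✓ → 65
bin=H41: ✓ → 57
bin=H48: ✓ → 176
bin=H35: ✓ → 81
bin=H12: ✓ → 128
bin=H97: ✓ → 28
bin=H86: ✓ → 125
bin=H33: ✗
bin=H93: ✓ → 87
bin=H63: ✓ → 88
bin=H47: ✓ → 151
b2_min = MIN(34, 63, 65, 57, 176, 81, 128, 28, 125, 87, 88, 151) = 28
—
[d1_sum: aisle <> 'D1' AND qty >= 265]
bin=H64: ✓ → 34
bin=H18: ✓ → 63
bin=H73: ✗
bin=H41: ✓ → 57
bin=H48: ✗
bin=H35: ✗
bin=H12: ✓ → 128
bin=H97: ✗
bin=H86: ✓ → 125
bin=H33: ✓ → 103
bin=H93: ✓ → 87
bin=H63: ✓ → 88
bin=H47: ✓ → 151
d1_sum = 34 + 63 + 57 + 128 + 125 + 103 + 87 + 88 + 151 = 836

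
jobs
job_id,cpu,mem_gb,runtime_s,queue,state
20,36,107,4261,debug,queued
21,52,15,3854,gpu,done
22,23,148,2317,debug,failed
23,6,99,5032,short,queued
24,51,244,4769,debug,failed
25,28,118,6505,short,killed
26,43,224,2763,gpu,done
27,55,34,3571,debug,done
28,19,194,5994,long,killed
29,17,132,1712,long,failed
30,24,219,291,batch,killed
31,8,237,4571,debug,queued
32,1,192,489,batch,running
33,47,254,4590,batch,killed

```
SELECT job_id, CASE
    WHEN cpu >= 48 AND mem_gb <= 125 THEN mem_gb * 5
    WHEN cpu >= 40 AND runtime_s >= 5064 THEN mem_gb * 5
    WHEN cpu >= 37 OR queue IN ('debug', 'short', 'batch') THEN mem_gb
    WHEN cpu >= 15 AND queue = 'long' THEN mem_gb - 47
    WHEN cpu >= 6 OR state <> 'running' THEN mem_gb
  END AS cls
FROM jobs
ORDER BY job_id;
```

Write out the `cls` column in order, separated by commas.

107, 75, 148, 99, 244, 118, 224, 170, 147, 85, 219, 237, 192, 254

job_id=20: cpu >= 37 OR queue IN ('debug', 'short', 'batch') → 107
job_id=21: cpu >= 48 AND mem_gb <= 125 → 75
job_id=22: cpu >= 37 OR queue IN ('debug', 'short', 'batch') → 148
job_id=23: cpu >= 37 OR queue IN ('debug', 'short', 'batch') → 99
job_id=24: cpu >= 37 OR queue IN ('debug', 'short', 'batch') → 244
job_id=25: cpu >= 37 OR queue IN ('debug', 'short', 'batch') → 118
job_id=26: cpu >= 37 OR queue IN ('debug', 'short', 'batch') → 224
job_id=27: cpu >= 48 AND mem_gb <= 125 → 170
job_id=28: cpu >= 15 AND queue = 'long' → 147
job_id=29: cpu >= 15 AND queue = 'long' → 85
job_id=30: cpu >= 37 OR queue IN ('debug', 'short', 'batch') → 219
job_id=31: cpu >= 37 OR queue IN ('debug', 'short', 'batch') → 237
job_id=32: cpu >= 37 OR queue IN ('debug', 'short', 'batch') → 192
job_id=33: cpu >= 37 OR queue IN ('debug', 'short', 'batch') → 254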